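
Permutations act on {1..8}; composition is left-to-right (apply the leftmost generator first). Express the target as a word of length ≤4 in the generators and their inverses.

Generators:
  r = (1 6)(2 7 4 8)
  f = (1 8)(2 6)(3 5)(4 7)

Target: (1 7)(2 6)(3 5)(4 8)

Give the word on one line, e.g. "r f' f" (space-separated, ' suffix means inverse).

r' f' r

  after r': (1 6)(2 8 4 7)
  after f': (1 2)(3 5)(6 8 7)
  after r: (1 7)(2 6)(3 5)(4 8)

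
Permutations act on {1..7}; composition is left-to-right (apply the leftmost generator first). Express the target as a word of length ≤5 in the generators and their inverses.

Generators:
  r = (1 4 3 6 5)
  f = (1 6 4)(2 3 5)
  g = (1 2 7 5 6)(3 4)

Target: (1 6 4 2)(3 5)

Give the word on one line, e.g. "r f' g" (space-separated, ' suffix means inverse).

  after g': (1 6 5 7 2)(3 4)
  after r': (1 3)(2 5 7)
  after f': (1 2 3 4 6)(5 7)
  after g': (2 4 5)
  after f: (1 6 4 2)(3 5)

g' r' f' g' f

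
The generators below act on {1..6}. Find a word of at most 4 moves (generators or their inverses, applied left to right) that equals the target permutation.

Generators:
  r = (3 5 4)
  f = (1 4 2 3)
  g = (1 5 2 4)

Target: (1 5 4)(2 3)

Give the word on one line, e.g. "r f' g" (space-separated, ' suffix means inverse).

  after f: (1 4 2 3)
  after g': (1 2 3 4 5)
  after g': (1 5 4)(2 3)

f g' g'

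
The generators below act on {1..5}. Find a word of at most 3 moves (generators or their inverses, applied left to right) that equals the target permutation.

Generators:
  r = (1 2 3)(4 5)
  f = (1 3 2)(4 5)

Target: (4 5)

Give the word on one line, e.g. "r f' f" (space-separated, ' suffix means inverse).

f' f' f'

  after f': (1 2 3)(4 5)
  after f': (1 3 2)
  after f': (4 5)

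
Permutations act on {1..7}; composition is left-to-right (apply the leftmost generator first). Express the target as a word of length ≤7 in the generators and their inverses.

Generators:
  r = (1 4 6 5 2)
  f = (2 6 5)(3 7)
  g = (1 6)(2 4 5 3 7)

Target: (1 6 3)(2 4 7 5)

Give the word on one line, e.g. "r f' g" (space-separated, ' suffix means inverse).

  after f': (2 5 6)(3 7)
  after g': (1 6 7 5)(2 4)
  after g': (3 5 6)(4 7)
  after r: (1 4 7 6 3 2)
  after r: (1 6 3)(2 4 7 5)

f' g' g' r r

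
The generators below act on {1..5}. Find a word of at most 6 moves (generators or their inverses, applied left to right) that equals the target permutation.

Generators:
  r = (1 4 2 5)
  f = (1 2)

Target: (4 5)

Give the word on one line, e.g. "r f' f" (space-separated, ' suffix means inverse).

r f' r r r

  after r: (1 4 2 5)
  after f': (1 4)(2 5)
  after r: (1 2)
  after r: (1 5)(2 4)
  after r: (4 5)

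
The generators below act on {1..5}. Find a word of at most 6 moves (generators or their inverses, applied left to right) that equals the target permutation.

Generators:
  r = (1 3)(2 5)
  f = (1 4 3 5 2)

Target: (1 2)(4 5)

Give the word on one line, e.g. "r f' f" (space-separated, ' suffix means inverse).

  after r: (1 3)(2 5)
  after f: (1 5)(3 4)
  after r: (1 2 5 3 4)
  after f': (1 5 4 2 3)
  after r': (1 2)(4 5)

r f r f' r'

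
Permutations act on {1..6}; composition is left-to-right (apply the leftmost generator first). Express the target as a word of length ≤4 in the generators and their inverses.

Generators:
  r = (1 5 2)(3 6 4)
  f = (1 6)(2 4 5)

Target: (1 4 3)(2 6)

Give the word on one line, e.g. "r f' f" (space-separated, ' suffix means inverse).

r' r' f'

  after r': (1 2 5)(3 4 6)
  after r': (1 5 2)(3 6 4)
  after f': (1 4 3)(2 6)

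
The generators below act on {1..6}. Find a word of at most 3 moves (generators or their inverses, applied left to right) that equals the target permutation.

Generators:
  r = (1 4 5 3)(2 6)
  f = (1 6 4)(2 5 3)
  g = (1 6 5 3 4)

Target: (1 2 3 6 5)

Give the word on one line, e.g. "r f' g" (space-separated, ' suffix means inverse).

f' f' r

  after f': (1 4 6)(2 3 5)
  after f': (1 6 4)(2 5 3)
  after r: (1 2 3 6 5)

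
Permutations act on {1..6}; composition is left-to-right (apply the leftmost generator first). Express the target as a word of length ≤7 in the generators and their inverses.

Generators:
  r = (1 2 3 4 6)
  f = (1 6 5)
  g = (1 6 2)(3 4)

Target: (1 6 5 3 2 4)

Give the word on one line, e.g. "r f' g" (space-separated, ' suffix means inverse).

  after r: (1 2 3 4 6)
  after f': (1 2 3 4)(5 6)
  after r: (1 3 6 5)(2 4)
  after g': (1 4 6 5 2 3)
  after r: (1 6 5 3 2 4)

r f' r g' r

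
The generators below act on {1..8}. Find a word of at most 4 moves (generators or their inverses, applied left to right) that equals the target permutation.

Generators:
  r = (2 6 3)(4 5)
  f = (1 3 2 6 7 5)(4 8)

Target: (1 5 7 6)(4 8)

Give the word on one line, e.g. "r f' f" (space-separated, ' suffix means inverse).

  after r': (2 3 6)(4 5)
  after r': (2 6 3)
  after f': (1 5 7 6)(4 8)

r' r' f'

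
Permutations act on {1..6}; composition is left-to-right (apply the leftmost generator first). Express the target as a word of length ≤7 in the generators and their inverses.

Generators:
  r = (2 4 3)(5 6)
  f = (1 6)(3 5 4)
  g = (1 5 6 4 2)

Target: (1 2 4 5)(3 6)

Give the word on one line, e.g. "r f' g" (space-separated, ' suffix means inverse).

r f' g r' f

  after r: (2 4 3)(5 6)
  after f': (1 6 3 2 5)
  after g: (1 4 2 6 3)
  after r': (1 2 5 6 4 3)
  after f: (1 2 4 5)(3 6)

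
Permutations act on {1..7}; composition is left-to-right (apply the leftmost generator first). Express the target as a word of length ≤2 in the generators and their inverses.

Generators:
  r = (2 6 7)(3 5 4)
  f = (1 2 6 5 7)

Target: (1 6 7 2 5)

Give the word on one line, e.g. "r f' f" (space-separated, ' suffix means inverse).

  after f: (1 2 6 5 7)
  after f: (1 6 7 2 5)

f f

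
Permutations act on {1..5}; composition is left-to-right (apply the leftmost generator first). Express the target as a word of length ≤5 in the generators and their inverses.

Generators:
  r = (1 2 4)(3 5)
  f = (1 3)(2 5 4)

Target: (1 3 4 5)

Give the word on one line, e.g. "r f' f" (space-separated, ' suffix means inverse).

  after f': (1 3)(2 4 5)
  after f': (2 5 4)
  after r': (1 4)(2 3 5)
  after f': (1 5 4 3 2)
  after r: (1 3 4 5)

f' f' r' f' r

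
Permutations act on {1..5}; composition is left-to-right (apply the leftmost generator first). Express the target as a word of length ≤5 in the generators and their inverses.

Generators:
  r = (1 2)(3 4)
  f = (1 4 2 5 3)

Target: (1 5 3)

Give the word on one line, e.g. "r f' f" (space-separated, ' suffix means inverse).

  after f': (1 3 5 2 4)
  after f': (1 5 4 3 2)
  after r: (1 5 3)

f' f' r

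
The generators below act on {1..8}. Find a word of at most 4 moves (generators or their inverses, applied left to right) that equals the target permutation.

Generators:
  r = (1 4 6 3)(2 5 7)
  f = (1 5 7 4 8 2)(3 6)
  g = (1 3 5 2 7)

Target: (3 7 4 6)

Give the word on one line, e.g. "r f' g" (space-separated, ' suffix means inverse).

g r

  after g: (1 3 5 2 7)
  after r: (3 7 4 6)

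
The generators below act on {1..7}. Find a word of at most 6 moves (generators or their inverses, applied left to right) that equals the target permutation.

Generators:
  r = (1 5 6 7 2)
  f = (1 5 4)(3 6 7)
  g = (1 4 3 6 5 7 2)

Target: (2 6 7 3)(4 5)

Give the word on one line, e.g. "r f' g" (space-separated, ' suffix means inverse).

f' g f g r'

  after f': (1 4 5)(3 7 6)
  after g: (1 3 2)(4 7 5)
  after f: (1 6 7 4 3 2 5)
  after g: (1 5 4 6 2 7 3)
  after r': (2 6 7 3)(4 5)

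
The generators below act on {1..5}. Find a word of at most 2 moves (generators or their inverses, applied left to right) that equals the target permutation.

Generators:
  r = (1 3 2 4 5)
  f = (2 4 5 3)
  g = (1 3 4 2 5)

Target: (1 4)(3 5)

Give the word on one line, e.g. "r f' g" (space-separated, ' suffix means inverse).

  after g': (1 5 2 4 3)
  after r': (1 4)(3 5)

g' r'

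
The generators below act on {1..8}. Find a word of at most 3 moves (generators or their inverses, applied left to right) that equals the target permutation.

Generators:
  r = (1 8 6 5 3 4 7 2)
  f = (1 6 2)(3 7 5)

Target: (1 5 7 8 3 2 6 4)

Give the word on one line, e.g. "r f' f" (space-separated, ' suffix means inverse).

  after r: (1 8 6 5 3 4 7 2)
  after r: (1 6 3 7)(2 8 5 4)
  after r: (1 5 7 8 3 2 6 4)

r r r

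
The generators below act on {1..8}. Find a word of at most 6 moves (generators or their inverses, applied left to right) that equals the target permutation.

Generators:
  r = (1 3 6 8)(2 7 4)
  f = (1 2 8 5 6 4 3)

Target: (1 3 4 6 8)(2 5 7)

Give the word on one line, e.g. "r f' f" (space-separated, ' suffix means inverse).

f f r r

  after f: (1 2 8 5 6 4 3)
  after f: (1 8 6 3 2 5 4)
  after r: (2 5)(3 7 4)
  after r: (1 3 4 6 8)(2 5 7)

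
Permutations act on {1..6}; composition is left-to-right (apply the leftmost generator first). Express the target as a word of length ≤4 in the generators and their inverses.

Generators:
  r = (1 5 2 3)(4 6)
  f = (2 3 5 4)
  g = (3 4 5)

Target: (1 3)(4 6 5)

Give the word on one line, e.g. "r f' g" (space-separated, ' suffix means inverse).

  after r: (1 5 2 3)(4 6)
  after f': (1 3)(4 6 5)

r f'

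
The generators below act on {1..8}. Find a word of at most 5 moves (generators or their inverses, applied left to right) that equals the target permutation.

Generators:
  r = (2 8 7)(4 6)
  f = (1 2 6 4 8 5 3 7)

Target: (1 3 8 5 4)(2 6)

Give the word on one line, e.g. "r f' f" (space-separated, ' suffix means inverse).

  after r: (2 8 7)(4 6)
  after f': (1 7)(2 4)(3 5 8)
  after f': (1 3 8 5 4)(2 6)

r f' f'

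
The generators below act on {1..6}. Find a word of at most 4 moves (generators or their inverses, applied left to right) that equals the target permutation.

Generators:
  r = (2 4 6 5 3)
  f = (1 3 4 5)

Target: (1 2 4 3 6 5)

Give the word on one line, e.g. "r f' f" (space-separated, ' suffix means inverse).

f r

  after f: (1 3 4 5)
  after r: (1 2 4 3 6 5)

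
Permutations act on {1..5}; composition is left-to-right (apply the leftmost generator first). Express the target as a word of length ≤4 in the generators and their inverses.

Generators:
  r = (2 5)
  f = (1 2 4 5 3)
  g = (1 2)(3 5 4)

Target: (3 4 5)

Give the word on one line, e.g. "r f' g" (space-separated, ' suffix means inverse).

  after g: (1 2)(3 5 4)
  after g: (3 4 5)

g g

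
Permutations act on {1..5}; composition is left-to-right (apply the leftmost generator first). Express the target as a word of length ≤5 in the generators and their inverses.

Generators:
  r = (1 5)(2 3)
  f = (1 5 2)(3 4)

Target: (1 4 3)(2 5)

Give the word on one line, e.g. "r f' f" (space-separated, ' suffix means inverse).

r f' f' r' f'

  after r: (1 5)(2 3)
  after f': (2 4 3 5)
  after f': (1 2 3)
  after r': (1 3 5)
  after f': (1 4 3)(2 5)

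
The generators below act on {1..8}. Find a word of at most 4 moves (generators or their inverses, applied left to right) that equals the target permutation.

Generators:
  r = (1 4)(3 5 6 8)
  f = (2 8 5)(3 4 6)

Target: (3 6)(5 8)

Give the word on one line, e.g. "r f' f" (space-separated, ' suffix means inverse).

r' r'

  after r': (1 4)(3 8 6 5)
  after r': (3 6)(5 8)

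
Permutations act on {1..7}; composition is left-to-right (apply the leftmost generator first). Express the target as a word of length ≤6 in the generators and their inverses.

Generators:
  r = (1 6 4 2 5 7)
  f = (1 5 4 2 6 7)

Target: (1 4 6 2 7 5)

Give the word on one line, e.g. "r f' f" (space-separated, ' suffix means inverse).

  after f: (1 5 4 2 6 7)
  after f: (1 4 6)(2 7 5)
  after r': (1 6 7 2 5 4)
  after f': (1 2)(4 7)
  after f': (1 4 6 2 7 5)

f f r' f' f'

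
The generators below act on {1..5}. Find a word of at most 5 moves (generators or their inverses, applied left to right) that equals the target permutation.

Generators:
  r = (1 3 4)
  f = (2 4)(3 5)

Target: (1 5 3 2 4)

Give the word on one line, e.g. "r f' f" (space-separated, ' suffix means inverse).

r f' r r r

  after r: (1 3 4)
  after f': (1 5 3 2 4)
  after r: (1 5 4 3 2)
  after r: (1 5)(2 3)
  after r: (1 5 3 2 4)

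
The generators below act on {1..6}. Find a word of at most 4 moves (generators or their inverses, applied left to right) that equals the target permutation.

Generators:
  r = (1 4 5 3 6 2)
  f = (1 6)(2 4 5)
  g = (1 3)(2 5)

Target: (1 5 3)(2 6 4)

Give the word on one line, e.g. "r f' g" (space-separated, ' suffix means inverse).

  after r: (1 4 5 3 6 2)
  after f: (1 5 3)(2 6 4)

r f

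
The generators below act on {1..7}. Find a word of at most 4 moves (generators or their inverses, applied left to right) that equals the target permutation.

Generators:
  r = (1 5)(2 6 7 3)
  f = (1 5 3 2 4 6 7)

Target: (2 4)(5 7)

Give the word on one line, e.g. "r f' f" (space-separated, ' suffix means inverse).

  after f: (1 5 3 2 4 6 7)
  after r': (2 4)(5 7)

f r'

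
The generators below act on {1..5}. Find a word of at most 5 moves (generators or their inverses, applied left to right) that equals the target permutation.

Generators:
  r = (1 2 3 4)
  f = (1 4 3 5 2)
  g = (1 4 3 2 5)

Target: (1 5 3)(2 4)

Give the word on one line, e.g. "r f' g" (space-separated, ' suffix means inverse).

r g r r

  after r: (1 2 3 4)
  after g: (1 5)
  after r: (1 5 2 3 4)
  after r: (1 5 3)(2 4)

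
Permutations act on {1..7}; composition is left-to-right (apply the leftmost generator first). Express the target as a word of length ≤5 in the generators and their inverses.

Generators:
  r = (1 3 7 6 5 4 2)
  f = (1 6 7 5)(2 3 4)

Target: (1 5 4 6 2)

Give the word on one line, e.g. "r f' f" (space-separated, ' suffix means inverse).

  after f: (1 6 7 5)(2 3 4)
  after f: (1 7)(2 4 3)(5 6)
  after r: (1 6 4 7 3)
  after r: (1 5 4 6 2)

f f r r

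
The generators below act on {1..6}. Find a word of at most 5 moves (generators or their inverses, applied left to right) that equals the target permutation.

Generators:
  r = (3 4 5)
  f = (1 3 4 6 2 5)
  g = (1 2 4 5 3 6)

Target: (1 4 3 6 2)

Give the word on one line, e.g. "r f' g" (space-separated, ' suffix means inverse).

  after g: (1 2 4 5 3 6)
  after r': (1 2 3 6)
  after f: (1 5)(2 4 6 3)
  after g: (1 3 4)(2 5)
  after f: (1 4 3 6 2)

g r' f g f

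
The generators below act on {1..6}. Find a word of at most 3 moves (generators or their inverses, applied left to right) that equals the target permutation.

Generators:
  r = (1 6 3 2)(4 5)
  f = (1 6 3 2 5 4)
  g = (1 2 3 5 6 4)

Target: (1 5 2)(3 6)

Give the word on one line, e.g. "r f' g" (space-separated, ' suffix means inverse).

  after f: (1 6 3 2 5 4)
  after f: (1 3 5)(2 4 6)
  after g: (1 5 2)(3 6)

f f g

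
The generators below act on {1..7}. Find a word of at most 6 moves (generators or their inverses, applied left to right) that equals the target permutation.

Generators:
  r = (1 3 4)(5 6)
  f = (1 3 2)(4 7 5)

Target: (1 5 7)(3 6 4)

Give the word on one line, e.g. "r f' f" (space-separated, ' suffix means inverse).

  after r: (1 3 4)(5 6)
  after f': (2 3 5 6 7 4)
  after r': (1 4 2)(3 6 7)
  after f': (1 5 7)(3 6 4)

r f' r' f'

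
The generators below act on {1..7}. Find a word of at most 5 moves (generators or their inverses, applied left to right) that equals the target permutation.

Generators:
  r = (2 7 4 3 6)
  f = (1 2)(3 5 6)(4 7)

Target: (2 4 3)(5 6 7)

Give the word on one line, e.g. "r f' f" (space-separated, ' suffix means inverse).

  after r': (2 6 3 4 7)
  after r': (2 3 7 6 4)
  after r': (2 4 6 7 3)
  after f': (1 2 7 6 4 5 3)
  after f': (2 4 3)(5 6 7)

r' r' r' f' f'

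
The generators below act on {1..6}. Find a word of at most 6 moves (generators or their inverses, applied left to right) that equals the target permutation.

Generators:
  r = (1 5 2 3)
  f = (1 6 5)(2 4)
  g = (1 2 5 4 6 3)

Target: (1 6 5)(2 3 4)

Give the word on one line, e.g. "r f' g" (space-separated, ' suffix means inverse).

f g g f

  after f: (1 6 5)(2 4)
  after g: (1 3)(2 6 4 5)
  after g: (2 3)
  after f: (1 6 5)(2 3 4)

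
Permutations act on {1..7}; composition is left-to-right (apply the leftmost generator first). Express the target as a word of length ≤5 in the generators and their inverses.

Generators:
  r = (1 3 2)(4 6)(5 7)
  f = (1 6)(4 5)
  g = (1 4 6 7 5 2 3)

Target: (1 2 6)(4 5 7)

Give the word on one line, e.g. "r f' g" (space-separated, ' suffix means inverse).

f' g' f' g

  after f': (1 6)(4 5)
  after g': (1 4 7 6 3 2 5)
  after f': (1 5 6 3 2 4 7)
  after g: (1 2 6)(4 5 7)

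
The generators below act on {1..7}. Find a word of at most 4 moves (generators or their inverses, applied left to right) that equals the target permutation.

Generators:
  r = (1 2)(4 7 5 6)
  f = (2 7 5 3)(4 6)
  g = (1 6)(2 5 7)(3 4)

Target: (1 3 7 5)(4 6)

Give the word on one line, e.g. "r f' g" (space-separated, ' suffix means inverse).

r' f' r'

  after r': (1 2)(4 6 5 7)
  after f': (1 3 5 2)(6 7)
  after r': (1 3 7 5)(4 6)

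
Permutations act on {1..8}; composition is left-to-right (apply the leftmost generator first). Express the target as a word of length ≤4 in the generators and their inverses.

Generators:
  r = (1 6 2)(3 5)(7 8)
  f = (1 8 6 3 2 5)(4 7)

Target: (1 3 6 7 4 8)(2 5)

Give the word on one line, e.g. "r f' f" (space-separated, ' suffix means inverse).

  after f': (1 5 2 3 6 8)(4 7)
  after r: (1 3 2 5)(4 8 6 7)
  after r: (1 5 6 8 2 3)(4 7)
  after r: (1 3 6 7 4 8)(2 5)

f' r r r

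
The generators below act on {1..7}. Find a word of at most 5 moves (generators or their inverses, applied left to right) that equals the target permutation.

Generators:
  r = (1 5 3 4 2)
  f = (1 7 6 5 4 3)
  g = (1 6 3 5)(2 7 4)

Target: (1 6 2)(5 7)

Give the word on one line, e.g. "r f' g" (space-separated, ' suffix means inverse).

f' g r g' r

  after f': (1 3 4 5 6 7)
  after g: (1 5 3 2 7 6 4)
  after r: (1 3)(2 7 6)(4 5)
  after g': (1 6 4 3 5 7)
  after r: (1 6 2)(5 7)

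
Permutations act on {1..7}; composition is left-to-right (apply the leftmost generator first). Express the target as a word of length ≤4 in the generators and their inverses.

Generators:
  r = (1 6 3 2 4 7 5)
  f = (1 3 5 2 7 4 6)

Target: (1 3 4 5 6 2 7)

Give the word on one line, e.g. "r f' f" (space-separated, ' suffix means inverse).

r r

  after r: (1 6 3 2 4 7 5)
  after r: (1 3 4 5 6 2 7)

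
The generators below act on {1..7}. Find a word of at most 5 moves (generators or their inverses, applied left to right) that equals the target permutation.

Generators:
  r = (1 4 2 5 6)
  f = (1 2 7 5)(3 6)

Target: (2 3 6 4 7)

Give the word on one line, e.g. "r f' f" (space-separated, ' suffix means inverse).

r' r' r' f'

  after r': (1 6 5 2 4)
  after r': (1 5 4 6 2)
  after r': (1 2 6 4 5)
  after f': (2 3 6 4 7)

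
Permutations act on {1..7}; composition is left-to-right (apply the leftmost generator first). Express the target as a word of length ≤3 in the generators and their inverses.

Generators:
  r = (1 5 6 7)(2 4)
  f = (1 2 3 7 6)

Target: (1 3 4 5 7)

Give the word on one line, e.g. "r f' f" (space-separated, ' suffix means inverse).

r' f' r

  after r': (1 7 6 5)(2 4)
  after f': (1 3 2 4)(5 6)
  after r: (1 3 4 5 7)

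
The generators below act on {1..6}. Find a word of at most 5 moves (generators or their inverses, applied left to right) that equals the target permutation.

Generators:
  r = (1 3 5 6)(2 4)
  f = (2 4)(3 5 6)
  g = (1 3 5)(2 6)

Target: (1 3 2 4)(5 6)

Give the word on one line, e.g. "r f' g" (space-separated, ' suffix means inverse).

f g f' r' g'

  after f: (2 4)(3 5 6)
  after g: (1 3)(2 4 6 5)
  after f': (1 6 3)(4 5)
  after r': (1 5 2 4 3 6)
  after g': (1 3 2 4)(5 6)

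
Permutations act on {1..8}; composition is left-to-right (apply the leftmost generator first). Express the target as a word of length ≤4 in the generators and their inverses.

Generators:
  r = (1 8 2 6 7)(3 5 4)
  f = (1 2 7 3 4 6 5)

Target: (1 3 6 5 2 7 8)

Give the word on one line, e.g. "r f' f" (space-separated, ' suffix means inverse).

  after f': (1 5 6 4 3 7 2)
  after r': (1 3 6 5 2 7 8)

f' r'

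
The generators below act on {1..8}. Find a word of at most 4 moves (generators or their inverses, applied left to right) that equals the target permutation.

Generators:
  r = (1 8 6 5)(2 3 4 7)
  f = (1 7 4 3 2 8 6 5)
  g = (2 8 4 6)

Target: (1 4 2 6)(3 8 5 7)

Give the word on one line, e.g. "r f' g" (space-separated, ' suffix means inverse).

  after f: (1 7 4 3 2 8 6 5)
  after f: (1 4 2 6)(3 8 5 7)

f f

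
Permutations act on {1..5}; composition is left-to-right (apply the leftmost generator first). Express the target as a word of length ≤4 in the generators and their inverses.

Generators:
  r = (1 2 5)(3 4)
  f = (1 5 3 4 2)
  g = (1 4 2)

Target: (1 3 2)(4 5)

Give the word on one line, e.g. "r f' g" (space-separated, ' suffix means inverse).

g' g' r g

  after g': (1 2 4)
  after g': (1 4 2)
  after r: (1 3 4 5)
  after g: (1 3 2)(4 5)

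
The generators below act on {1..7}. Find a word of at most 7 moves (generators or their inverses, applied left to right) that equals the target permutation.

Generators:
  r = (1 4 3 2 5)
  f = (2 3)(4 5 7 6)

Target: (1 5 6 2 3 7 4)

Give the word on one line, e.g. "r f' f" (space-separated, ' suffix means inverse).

r' f' r' f' r'

  after r': (1 5 2 3 4)
  after f': (1 4)(3 6 7 5)
  after r': (2 3 6 7)(4 5)
  after f': (3 7)(5 6)
  after r': (1 5 6 2 3 7 4)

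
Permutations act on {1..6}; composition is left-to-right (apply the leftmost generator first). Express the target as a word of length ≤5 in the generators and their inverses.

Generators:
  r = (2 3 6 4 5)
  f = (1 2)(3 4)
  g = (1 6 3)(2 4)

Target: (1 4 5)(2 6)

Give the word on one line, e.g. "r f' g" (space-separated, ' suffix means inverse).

  after r: (2 3 6 4 5)
  after r: (2 6 5 3 4)
  after g: (1 6 5)(2 3)
  after r: (1 4 5)(2 6)

r r g r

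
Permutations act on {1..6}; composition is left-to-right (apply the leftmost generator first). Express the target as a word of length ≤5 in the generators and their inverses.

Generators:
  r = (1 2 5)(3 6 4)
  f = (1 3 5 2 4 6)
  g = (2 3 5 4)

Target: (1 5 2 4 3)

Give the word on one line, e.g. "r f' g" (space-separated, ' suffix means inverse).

  after f': (1 6 4 2 5 3)
  after g': (1 6 5 2 3)
  after f: (2 5 4 6)
  after g': (2 3)(4 6)
  after r': (1 5 2 4 3)

f' g' f g' r'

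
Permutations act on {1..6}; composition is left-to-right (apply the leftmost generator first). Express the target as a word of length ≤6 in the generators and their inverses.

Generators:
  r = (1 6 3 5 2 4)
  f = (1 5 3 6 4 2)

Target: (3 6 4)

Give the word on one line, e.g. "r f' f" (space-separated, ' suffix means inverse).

  after r': (1 4 2 5 3 6)
  after f: (1 2 3 4)(5 6)
  after r: (1 4 6 2 5 3)
  after r: (3 6 4)

r' f r r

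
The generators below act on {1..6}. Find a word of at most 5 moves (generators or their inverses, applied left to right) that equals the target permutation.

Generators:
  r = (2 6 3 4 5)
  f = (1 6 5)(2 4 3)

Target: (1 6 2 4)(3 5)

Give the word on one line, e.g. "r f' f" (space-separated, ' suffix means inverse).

  after f: (1 6 5)(2 4 3)
  after f: (1 5 6)(2 3 4)
  after r': (1 4 5 2 6)
  after f: (1 3 2 5 4)
  after r': (1 6 2 4)(3 5)

f f r' f r'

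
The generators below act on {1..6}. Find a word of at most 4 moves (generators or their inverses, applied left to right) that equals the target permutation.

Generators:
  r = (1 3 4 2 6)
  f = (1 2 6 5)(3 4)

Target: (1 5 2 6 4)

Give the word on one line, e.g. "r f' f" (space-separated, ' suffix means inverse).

f f f r'

  after f: (1 2 6 5)(3 4)
  after f: (1 6)(2 5)
  after f: (1 5 6 2)(3 4)
  after r': (1 5 2 6 4)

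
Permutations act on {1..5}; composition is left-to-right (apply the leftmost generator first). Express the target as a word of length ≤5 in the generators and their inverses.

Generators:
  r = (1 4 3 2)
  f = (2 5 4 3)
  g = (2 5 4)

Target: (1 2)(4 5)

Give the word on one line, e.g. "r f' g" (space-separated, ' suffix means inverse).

  after f: (2 5 4 3)
  after r': (1 2 5)
  after f': (1 3 4 5)
  after r: (1 2)(4 5)

f r' f' r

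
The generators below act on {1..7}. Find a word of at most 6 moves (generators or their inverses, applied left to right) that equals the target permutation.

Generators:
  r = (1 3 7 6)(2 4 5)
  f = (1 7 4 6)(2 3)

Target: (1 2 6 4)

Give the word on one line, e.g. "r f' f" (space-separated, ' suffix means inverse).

  after f: (1 7 4 6)(2 3)
  after r: (1 6 3 4)(2 7 5)
  after r: (2 6 7)(3 5 4)
  after r: (1 3 2)(4 7)
  after f': (1 2 6 4)

f r r r f'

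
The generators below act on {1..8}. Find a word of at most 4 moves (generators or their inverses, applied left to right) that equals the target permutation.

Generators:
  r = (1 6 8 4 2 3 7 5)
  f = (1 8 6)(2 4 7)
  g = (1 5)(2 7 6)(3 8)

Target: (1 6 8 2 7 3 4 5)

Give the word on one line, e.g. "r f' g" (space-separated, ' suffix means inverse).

r g' f g'

  after r: (1 6 8 4 2 3 7 5)
  after g': (1 7)(2 8 4 6 3)
  after f: (1 2 6 3 4)(7 8)
  after g': (1 6 8 2 7 3 4 5)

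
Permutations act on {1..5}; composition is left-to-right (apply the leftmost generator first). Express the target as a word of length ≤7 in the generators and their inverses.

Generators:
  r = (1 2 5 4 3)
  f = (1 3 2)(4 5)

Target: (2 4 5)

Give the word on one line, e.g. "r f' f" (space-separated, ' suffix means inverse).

f r' f' r' r'

  after f: (1 3 2)(4 5)
  after r': (1 4 2 3)
  after f': (1 5 4 3 2)
  after r': (1 2 3)
  after r': (2 4 5)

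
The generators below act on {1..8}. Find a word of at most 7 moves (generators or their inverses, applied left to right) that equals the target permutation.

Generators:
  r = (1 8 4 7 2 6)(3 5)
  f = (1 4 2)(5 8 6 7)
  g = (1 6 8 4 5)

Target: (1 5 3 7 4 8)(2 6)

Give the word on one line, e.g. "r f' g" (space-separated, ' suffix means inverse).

r' f' f' r' r'

  after r': (1 6 2 7 4 8)(3 5)
  after f': (1 8 2 6 4 5 3 7)
  after f': (1 5 3 6)(2 8 4 7)
  after r': (1 3 2)
  after r': (1 5 3 7 4 8)(2 6)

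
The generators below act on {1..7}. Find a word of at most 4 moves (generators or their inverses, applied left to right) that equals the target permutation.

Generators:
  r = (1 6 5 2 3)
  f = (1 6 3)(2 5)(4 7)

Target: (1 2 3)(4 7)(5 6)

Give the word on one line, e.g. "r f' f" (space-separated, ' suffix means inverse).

  after r: (1 6 5 2 3)
  after f: (1 3 6 2)(4 7)
  after r': (1 2 3)(4 7)(5 6)

r f r'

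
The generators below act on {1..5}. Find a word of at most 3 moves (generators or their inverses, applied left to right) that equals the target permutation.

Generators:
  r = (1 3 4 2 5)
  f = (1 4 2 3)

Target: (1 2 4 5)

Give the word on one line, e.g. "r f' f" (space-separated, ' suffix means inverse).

  after f: (1 4 2 3)
  after r: (1 2 4 5)

f r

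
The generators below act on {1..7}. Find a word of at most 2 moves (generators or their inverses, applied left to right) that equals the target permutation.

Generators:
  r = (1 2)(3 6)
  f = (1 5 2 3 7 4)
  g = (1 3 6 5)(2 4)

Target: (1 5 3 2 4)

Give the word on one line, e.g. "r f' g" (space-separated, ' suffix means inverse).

g' r'

  after g': (1 5 6 3)(2 4)
  after r': (1 5 3 2 4)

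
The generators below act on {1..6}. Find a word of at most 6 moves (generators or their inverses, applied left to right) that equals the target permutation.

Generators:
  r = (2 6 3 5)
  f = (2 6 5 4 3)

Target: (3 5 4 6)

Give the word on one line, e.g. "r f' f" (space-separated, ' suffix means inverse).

  after f: (2 6 5 4 3)
  after r: (2 3 6)(4 5)
  after r: (2 5 4)
  after r: (3 5 4 6)

f r r r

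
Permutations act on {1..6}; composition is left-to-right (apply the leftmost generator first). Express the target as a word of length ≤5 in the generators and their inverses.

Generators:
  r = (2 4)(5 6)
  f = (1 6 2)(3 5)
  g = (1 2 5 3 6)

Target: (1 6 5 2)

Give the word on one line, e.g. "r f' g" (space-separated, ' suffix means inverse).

g' f f f

  after g': (1 6 3 5 2)
  after f: (1 2 6 5)
  after f: (3 5 6)
  after f: (1 6 5 2)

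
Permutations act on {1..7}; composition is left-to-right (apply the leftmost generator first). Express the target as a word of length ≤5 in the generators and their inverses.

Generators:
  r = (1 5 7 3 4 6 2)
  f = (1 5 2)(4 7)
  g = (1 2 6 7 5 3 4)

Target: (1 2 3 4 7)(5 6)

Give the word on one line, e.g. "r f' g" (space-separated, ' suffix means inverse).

f r g' r

  after f: (1 5 2)(4 7)
  after r: (1 7 6 2 5)(3 4)
  after g': (1 6)(2 7)(4 5)
  after r: (1 2 3 4 7)(5 6)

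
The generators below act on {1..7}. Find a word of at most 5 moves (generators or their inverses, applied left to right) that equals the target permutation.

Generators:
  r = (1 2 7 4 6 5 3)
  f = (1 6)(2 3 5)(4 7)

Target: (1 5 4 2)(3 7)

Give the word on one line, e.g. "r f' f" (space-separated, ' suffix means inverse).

  after f': (1 6)(2 5 3)(4 7)
  after r: (1 5)(2 3 7 6)
  after f': (1 3 4 7)(5 6)
  after r': (1 5 4 2)(3 7)

f' r f' r'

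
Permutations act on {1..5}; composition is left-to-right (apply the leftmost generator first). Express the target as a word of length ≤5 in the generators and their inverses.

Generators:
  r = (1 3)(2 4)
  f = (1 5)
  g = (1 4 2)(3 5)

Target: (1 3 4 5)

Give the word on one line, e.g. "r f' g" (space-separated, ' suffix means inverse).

r g' g' f'

  after r: (1 3)(2 4)
  after g': (1 5 3 2)
  after g': (1 3 4)
  after f': (1 3 4 5)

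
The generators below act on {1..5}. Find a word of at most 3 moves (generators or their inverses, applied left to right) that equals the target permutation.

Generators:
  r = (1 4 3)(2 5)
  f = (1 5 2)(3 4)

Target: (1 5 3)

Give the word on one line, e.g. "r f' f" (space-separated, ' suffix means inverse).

f' r'

  after f': (1 2 5)(3 4)
  after r': (1 5 3)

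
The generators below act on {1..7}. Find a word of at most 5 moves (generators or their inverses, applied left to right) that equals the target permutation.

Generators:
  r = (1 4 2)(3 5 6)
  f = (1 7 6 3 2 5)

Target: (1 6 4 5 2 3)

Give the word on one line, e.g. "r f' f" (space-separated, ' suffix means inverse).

  after f: (1 7 6 3 2 5)
  after r': (1 7 5 2 3 4)
  after f: (1 6 3 4 7)
  after f: (1 3 4 6 2 5)
  after r': (1 6 4 5 2 3)

f r' f f r'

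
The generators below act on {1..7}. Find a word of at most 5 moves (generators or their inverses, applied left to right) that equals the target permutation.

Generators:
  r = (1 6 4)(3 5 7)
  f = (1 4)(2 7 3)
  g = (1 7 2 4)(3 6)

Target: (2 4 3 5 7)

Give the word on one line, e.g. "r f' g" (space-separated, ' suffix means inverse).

  after f: (1 4)(2 7 3)
  after g': (1 2)(3 7 6)
  after r': (1 2 4 6 7)(3 5)
  after f: (1 7 4 6 3 5 2)
  after g': (2 4 3 5 7)

f g' r' f g'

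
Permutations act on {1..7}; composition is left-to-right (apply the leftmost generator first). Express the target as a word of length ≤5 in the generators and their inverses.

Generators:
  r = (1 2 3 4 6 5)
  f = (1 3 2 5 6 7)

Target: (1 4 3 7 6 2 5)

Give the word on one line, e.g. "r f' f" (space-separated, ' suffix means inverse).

r' f r' f

  after r': (1 5 6 4 3 2)
  after f: (1 6 4 2 3 5 7)
  after r': (1 4)(3 6)(5 7)
  after f: (1 4 3 7 6 2 5)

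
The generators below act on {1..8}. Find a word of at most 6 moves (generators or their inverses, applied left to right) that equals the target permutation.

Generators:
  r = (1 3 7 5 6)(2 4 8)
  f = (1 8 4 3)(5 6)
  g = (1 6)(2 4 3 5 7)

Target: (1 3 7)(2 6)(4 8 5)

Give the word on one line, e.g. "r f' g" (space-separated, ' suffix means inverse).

  after g': (1 6)(2 7 5 3 4)
  after f: (1 5)(2 7 6 8 4)
  after f: (1 6 4 2 7 5 8 3)
  after r: (2 5)(6 8 7)
  after r: (1 3 7)(2 6)(4 8 5)

g' f f r r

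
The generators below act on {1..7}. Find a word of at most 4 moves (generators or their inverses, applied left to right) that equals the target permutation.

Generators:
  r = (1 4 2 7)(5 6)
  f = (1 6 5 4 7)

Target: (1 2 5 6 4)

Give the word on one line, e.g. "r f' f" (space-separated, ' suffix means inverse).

f' r' f'

  after f': (1 7 4 5 6)
  after r': (1 2 4 6 7)
  after f': (1 2 5 6 4)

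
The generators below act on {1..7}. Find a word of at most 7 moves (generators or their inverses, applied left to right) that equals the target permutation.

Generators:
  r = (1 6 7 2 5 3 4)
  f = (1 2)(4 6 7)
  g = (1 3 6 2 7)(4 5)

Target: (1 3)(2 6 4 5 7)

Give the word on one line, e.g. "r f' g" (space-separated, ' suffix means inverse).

r g f' r g'

  after r: (1 6 7 2 5 3 4)
  after g: (1 2 4 3 5 6)
  after f': (2 7 6)(3 5 4)
  after r: (1 6 5)
  after g': (1 3)(2 6 4 5 7)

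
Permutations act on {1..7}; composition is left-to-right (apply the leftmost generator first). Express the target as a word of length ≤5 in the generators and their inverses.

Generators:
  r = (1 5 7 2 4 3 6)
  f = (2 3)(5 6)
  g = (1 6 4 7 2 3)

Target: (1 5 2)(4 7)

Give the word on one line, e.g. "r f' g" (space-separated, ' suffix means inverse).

r f' r g f'

  after r: (1 5 7 2 4 3 6)
  after f': (1 6)(2 4)(3 5 7)
  after r: (2 3 7 6 5)
  after g: (1 6 5 3 2)(4 7)
  after f': (1 5 2)(4 7)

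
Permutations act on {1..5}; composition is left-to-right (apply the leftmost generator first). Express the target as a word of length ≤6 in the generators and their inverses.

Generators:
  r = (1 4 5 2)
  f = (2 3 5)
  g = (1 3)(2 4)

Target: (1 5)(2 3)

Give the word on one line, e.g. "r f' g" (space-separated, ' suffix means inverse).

g r' r' f

  after g: (1 3)(2 4)
  after r': (1 3 2)(4 5)
  after r': (1 3 5)
  after f: (1 5)(2 3)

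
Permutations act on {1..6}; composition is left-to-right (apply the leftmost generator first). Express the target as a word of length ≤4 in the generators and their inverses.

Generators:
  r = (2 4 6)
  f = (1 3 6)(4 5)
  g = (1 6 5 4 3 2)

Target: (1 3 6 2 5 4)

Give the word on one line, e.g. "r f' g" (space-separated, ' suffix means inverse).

  after r: (2 4 6)
  after f: (1 3 6 2 5 4)

r f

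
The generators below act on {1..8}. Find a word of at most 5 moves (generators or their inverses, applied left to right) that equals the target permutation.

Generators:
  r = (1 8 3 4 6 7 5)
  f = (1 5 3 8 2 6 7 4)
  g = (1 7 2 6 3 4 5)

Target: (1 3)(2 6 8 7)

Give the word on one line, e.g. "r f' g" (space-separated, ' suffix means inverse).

r' g' r'

  after r': (1 5 7 6 4 3 8)
  after g': (1 4 6 3 8 5)(2 7)
  after r': (1 3)(2 6 8 7)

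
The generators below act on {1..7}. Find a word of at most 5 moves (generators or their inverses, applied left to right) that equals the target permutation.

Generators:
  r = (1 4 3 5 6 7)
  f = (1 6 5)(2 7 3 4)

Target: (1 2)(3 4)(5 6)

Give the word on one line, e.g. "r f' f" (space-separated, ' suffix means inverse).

r' f' r'

  after r': (1 7 6 5 3 4)
  after f': (1 2 4 5 7)
  after r': (1 2)(3 4)(5 6)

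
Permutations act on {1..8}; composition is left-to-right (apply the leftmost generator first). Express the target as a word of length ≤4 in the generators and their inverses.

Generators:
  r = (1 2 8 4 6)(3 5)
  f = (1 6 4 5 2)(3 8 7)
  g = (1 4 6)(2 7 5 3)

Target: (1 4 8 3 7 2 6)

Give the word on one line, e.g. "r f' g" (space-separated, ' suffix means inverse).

  after r': (1 6 4 8 2)(3 5)
  after g': (1 4 8 3 7 2 6)

r' g'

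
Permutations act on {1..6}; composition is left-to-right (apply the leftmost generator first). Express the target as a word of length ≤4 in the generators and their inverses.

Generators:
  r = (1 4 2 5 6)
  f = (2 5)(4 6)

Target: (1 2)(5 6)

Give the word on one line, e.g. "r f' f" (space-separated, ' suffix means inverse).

r' f r

  after r': (1 6 5 2 4)
  after f: (1 4)(2 6)
  after r: (1 2)(5 6)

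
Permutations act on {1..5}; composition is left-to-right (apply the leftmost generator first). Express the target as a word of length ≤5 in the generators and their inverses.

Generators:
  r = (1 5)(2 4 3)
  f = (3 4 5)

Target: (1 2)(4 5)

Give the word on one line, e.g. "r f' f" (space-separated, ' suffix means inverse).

  after f: (3 4 5)
  after r': (1 5 4)(2 3)
  after f': (1 4)(2 5 3)
  after r': (1 2)(4 5)

f r' f' r'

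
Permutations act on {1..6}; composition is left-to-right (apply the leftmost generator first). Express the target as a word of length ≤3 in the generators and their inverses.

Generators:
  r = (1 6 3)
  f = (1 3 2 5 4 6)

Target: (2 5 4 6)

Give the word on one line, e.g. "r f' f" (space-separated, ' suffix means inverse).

r f

  after r: (1 6 3)
  after f: (2 5 4 6)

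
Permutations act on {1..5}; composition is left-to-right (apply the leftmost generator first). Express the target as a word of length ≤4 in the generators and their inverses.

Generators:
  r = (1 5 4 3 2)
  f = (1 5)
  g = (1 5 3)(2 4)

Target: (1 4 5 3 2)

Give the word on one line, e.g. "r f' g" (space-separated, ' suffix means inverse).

r' f' g

  after r': (1 2 3 4 5)
  after f': (1 2 3 4)
  after g: (1 4 5 3 2)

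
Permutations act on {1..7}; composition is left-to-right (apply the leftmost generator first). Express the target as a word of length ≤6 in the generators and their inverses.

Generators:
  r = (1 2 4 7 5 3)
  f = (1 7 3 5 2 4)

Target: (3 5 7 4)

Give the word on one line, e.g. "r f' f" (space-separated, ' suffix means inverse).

  after f': (1 4 2 5 3 7)
  after f': (1 2 3)(4 5 7)
  after f': (1 5)(2 7)(3 4)
  after r': (1 7)(2 4 5 3)
  after f': (3 5 7 4)

f' f' f' r' f'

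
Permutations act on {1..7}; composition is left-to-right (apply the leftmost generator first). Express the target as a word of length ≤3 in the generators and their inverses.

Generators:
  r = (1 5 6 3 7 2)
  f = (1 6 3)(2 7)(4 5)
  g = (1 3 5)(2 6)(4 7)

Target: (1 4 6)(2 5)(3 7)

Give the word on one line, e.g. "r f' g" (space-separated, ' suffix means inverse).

f' g f

  after f': (1 3 6)(2 7)(4 5)
  after g: (1 5 7 6 3 2 4)
  after f: (1 4 6)(2 5)(3 7)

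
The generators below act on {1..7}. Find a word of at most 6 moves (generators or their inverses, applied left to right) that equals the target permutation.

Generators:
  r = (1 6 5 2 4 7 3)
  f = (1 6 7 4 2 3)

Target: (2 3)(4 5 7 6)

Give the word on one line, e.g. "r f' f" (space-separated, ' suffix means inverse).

  after r: (1 6 5 2 4 7 3)
  after r: (1 5 4 3 6 2 7)
  after f': (1 5 7 3)(2 6 4)
  after r': (1 6 2)(4 5)
  after f': (2 3)(4 5 7 6)

r r f' r' f'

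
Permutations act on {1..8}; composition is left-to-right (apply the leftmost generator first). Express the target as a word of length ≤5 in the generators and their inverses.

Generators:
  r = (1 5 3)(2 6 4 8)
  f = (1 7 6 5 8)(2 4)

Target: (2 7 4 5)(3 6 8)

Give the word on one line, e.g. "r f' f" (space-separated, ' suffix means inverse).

  after f: (1 7 6 5 8)(2 4)
  after r': (1 7 2 6)(3 5 4 8)
  after f': (2 7 4 5)(3 6 8)

f r' f'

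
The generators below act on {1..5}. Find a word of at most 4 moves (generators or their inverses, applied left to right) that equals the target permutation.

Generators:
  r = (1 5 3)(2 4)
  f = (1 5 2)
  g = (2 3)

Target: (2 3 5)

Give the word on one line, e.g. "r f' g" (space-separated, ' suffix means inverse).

  after f: (1 5 2)
  after g: (1 5 3 2)
  after f': (3 5)
  after g': (2 3 5)

f g f' g'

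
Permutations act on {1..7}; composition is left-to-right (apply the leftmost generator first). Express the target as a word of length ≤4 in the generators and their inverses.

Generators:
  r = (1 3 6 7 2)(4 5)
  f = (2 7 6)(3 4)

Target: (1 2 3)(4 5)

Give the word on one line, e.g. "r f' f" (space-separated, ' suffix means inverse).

  after f: (2 7 6)(3 4)
  after f: (2 6 7)
  after r': (1 2 3)(4 5)

f f r'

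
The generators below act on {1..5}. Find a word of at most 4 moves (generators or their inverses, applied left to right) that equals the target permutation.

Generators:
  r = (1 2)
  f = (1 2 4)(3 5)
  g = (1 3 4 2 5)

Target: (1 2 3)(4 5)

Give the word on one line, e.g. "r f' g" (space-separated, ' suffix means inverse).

r f r g

  after r: (1 2)
  after f: (1 4)(3 5)
  after r: (1 4 2)(3 5)
  after g: (1 2 3)(4 5)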